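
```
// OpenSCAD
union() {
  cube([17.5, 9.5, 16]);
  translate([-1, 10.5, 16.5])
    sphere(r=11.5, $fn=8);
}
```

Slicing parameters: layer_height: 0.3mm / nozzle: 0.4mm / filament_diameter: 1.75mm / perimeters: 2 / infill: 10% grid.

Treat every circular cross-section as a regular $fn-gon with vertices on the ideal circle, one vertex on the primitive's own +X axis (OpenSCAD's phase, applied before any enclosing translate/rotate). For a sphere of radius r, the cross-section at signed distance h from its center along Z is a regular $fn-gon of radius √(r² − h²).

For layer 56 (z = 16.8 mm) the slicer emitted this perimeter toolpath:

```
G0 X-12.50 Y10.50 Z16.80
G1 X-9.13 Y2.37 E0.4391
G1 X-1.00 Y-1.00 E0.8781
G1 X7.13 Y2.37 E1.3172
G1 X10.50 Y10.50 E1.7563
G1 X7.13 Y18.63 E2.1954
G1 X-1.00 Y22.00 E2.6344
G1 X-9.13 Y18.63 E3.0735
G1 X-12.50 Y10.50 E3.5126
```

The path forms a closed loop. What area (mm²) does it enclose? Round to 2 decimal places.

373.98 mm²

Apply the shoelace formula to the sequence of (X, Y) vertices; enclosed area = 373.98 mm².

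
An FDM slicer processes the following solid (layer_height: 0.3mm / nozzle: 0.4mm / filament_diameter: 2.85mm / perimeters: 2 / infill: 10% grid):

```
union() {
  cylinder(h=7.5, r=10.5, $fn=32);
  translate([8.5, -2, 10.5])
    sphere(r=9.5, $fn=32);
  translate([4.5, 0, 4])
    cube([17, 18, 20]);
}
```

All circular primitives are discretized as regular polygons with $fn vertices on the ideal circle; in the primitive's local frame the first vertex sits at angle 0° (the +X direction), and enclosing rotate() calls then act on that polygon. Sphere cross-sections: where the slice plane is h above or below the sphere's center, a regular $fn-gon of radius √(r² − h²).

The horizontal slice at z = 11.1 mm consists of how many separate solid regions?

At z = 11.1 mm: the cylinder does not reach this height (z outside [0, 7.5]); the r=9.5 sphere at (8.5, -2) contributes a regular 32-gon of circumradius √(9.5²−0.6²) = 9.481; the cube at (4.5, 0) is present — its section is the full 17×18 rectangle; Combining (union): the regions partially overlap (shared area 80.03 mm²), so overlapping operands fuse into one piece — 1 connected region. The result has 1 disconnected region.

1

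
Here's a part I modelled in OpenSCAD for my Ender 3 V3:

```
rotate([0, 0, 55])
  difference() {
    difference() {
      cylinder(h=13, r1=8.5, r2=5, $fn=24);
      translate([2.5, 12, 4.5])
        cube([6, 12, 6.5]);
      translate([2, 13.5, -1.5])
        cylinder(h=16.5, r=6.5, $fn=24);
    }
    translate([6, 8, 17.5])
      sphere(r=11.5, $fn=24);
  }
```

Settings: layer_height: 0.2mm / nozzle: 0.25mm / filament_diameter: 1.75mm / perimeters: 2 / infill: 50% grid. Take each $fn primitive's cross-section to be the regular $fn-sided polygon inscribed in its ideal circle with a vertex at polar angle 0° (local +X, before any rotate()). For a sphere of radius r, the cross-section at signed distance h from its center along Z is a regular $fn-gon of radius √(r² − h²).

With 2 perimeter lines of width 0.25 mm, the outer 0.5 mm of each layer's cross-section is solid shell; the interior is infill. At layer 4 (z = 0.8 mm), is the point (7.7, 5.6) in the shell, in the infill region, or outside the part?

outside

At z = 0.8 mm: the cone contributes a regular 24-gon of circumradius 8.285 (interpolated between r1=8.5 and r2=5 at t=0.062); the cube at (2.5, 12) is not intersected at this z (z outside [4.5, 11]); the r=6.5 cylinder at (2, 13.5) gives a regular 24-gon of circumradius 6.5 (constant along its height); Taking the first minus the rest: starting from the cone, the r=6.5 cylinder at (2, 13.5) partially overlaps it — only the 3.82 mm² overlap (of its 131.22 mm²) is removed, clipping the outline — 1 connected region; the sphere at (6, 8) does not reach this height (|z−center|=16.700 > r=11.5); Subtracting the remaining from the first: none of the subtracted shapes is present at this height, so that combined region is unchanged — 1 connected region; (rotated 55° about Z; rotation is an isometry so areas/perimeters/island counts are preserved). Overall, the cross-section is a single solid region. Undo the 55° rotation: the query point maps to (9.004, -3.095) in the un-rotated model frame. The nearest boundary edge runs (8.00, -2.14)→(7.17, -4.14); distance from the point to it = 1.29 mm. The point is not inside any of the regions above, so it lies outside the cross-section (1.29 mm from the nearest boundary).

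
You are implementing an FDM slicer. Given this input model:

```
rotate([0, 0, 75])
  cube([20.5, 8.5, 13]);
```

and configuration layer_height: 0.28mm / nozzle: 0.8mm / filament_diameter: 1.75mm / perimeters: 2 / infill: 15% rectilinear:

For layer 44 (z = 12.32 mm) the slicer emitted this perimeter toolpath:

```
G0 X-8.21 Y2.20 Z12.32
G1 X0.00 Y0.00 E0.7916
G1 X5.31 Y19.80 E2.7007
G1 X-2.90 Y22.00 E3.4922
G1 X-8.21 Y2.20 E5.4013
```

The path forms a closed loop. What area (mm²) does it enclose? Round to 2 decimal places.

Apply the shoelace formula to the sequence of (X, Y) vertices; enclosed area = 174.24 mm².

174.24 mm²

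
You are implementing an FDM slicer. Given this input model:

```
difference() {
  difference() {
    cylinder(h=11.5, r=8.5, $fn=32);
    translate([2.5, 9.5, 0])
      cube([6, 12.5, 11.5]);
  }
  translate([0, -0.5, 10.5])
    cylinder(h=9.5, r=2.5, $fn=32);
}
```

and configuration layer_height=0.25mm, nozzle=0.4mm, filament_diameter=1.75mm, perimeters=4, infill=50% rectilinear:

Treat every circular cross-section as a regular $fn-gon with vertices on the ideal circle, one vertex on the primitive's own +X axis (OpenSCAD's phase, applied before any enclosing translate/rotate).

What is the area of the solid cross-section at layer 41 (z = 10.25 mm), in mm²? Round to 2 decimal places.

225.52 mm²

At z = 10.25 mm: the cylinder: section is a regular 32-gon, circumradius r=8.5 (area = (32/2)·8.500²·sin(360°/32) = 225.52 mm²); the 6×12.5 cube at (2.5, 9.5) contributes its full rectangle (area 75.00 mm²); Subtracting the remaining from the first: starting from the r=8.5 cylinder (225.52 mm²), the 6×12.5 cube at (2.5, 9.5) misses the remaining region (no effect) — area = 225.52 mm²; the cylinder at (0, -0.5) is absent (z outside [10.5, 20]); Subtracting the remaining from the first: none of the subtracted shapes is present at this height, so that combined region is unchanged — area = 225.52 mm². Overall, the cross-section is a single solid region. Net area = 225.52 mm².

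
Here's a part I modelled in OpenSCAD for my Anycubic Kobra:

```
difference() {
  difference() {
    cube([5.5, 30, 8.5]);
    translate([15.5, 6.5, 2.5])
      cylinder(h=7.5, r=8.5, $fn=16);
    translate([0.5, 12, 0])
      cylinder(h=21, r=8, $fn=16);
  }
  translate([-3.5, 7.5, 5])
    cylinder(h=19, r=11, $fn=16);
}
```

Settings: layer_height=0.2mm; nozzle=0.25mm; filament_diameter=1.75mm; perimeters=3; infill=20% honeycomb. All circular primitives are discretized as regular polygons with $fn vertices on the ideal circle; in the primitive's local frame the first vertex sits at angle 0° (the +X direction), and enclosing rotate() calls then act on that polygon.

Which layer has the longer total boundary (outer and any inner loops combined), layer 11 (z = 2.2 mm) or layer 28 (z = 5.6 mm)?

Layer 11 (z = 2.2): the 5.5×30 cube contributes its full rectangle (perimeter 71.00 mm); the cylinder at (15.5, 6.5) does not reach this height (z outside [2.5, 10]); the r=8 cylinder at (0.5, 12) gives a regular 16-gon of circumradius 8 (constant along its height) (perimeter = 2·16·8.000·sin(180°/16) = 49.94 mm); After the difference (first − rest): starting from the 5.5×30 cube, the r=8 cylinder at (0.5, 12) partially overlaps it — only the 81.21 mm² overlap (of its 195.93 mm²) is removed, clipping the outline — boundary = 54.93 mm; the cylinder at (-3.5, 7.5) is absent (z outside [5, 24]); Subtracting the remaining from the first: none of the subtracted shapes is present at this height, so the result so far is unchanged — boundary = 54.93 mm. So its perimeter = 54.93 mm. Layer 28 (z = 5.6): the 5.5×30 cube contributes its full rectangle (perimeter 71.00 mm); the r=8.5 cylinder at (15.5, 6.5) gives a regular 16-gon of circumradius 8.5 (constant along its height) (perimeter = 2·16·8.500·sin(180°/16) = 53.06 mm); the cylinder at (0.5, 12): section is a regular 16-gon, circumradius r=8 (perimeter = 2·16·8.000·sin(180°/16) = 49.94 mm); After the difference (first − rest): starting from the 5.5×30 cube, the r=8.5 cylinder at (15.5, 6.5) misses the remaining region (no effect); the r=8 cylinder at (0.5, 12) partially overlaps it — only the 81.21 mm² overlap (of its 195.93 mm²) is removed, clipping the outline — boundary = 54.93 mm; the cylinder at (-3.5, 7.5): section is a regular 16-gon, circumradius r=11 (perimeter = 2·16·11.000·sin(180°/16) = 68.67 mm); Taking the first minus the rest: starting from that combined region, the r=11 cylinder at (-3.5, 7.5) partially overlaps it — only the 24.59 mm² overlap (of its 370.44 mm²) is removed, clipping the outline — boundary = 37.92 mm. So its perimeter = 37.92 mm. Layer 11 is larger (54.93 vs 37.92 mm).

layer 11 (z = 2.2 mm)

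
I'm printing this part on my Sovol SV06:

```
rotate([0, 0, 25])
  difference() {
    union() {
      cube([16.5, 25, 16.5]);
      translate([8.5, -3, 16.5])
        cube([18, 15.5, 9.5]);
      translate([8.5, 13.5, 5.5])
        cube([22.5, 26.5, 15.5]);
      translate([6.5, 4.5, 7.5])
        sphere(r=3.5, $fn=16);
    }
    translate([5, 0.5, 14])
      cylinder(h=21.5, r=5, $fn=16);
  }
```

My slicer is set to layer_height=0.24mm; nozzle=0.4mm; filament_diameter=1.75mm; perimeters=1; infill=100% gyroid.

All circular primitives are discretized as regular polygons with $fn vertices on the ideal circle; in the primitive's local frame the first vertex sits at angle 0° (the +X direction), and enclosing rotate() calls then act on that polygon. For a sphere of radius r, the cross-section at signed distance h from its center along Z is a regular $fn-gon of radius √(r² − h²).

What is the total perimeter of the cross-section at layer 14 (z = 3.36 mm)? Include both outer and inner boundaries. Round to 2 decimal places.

83.00 mm

At z = 3.36 mm: the 16.5×25 cube contributes its full rectangle (perimeter 83.00 mm); the cube at (8.5, -3) is not intersected at this z (z outside [16.5, 26]); the cube at (8.5, 13.5) does not reach this height (z outside [5.5, 21]); the sphere at (6.5, 4.5) is not intersected at this z (|z−center|=4.140 > r=3.5); Combining (union): only the 16.5×25 cube is present, so the union is just that shape — boundary = 83.00 mm; the cylinder at (5, 0.5) is absent (z outside [14, 35.5]); Taking the first minus the rest: none of the subtracted shapes is present at this height, so the result so far is unchanged — boundary = 83.00 mm; (rotated 25° about Z; rotation is an isometry so areas/perimeters/island counts are preserved). Overall, the cross-section is a single solid region. Total boundary length (outer) = 83.00 mm.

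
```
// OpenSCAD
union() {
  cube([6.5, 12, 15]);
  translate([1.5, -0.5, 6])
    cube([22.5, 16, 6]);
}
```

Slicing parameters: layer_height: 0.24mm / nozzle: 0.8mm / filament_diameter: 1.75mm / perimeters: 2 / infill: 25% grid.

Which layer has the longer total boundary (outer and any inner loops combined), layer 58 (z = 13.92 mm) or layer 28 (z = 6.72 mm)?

Layer 58 (z = 13.92): the cube (footprint 6.5×12) is included at this height (perimeter 37.00 mm); the cube at (1.5, -0.5) is not intersected at this z (z outside [6, 12]); Taking the union: only the 6.5×12 cube is present, so the union is just that shape — boundary = 37.00 mm. So its perimeter = 37.00 mm. Layer 28 (z = 6.72): the 6.5×12 cube contributes its full rectangle (perimeter 37.00 mm); the cube at (1.5, -0.5) (footprint 22.5×16) is included at this height (perimeter 77.00 mm); Combining (union): the regions partially overlap (shared area 60.00 mm²), so the edge portions inside another operand are dropped and the merged outline is re-measured after clipping — boundary = 80.00 mm. So its perimeter = 80.00 mm. Layer 28 is larger (80.00 vs 37.00 mm).

layer 28 (z = 6.72 mm)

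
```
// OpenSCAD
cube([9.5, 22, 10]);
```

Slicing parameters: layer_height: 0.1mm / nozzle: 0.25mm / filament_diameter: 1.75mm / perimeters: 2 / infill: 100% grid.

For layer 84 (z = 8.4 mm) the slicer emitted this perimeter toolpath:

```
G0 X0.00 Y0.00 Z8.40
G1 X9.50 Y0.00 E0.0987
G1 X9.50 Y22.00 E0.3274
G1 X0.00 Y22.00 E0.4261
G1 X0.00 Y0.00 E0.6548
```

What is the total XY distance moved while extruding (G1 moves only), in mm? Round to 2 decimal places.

Sum the Euclidean lengths of each G1 segment: total = 63.00 mm.

63.00 mm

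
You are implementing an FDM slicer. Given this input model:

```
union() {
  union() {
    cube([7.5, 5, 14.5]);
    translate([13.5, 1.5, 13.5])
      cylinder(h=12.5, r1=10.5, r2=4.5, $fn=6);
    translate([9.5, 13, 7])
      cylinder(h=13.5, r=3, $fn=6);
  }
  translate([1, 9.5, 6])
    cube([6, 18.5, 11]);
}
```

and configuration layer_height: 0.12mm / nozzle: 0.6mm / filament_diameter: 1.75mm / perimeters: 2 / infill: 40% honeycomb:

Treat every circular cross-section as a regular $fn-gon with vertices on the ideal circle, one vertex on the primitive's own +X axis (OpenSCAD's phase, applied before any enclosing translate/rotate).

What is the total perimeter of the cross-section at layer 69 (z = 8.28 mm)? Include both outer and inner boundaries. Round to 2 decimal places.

At z = 8.28 mm: the cube is present — its section is the full 7.5×5 rectangle (perimeter 25.00 mm); the cone at (13.5, 1.5) is absent (z outside [13.5, 26]); the cylinder at (9.5, 13): section is a regular 6-gon, circumradius r=3 (perimeter = 2·6·3.000·sin(180°/6) = 18.00 mm); Merging all regions: the 2 present regions are separate (no shared area or edge), so areas and boundary lengths simply add and each stays a separate island — boundary = 43.00 mm; the cube at (1, 9.5) (footprint 6×18.5) is included at this height (perimeter 49.00 mm); Taking the union: the regions partially overlap (shared area 0.43 mm²), so the edge portions inside another operand are dropped and the merged outline is re-measured after clipping — boundary = 88.27 mm. Overall, the cross-section has 2 separate islands. Total boundary length (outer) = 88.27 mm.

88.27 mm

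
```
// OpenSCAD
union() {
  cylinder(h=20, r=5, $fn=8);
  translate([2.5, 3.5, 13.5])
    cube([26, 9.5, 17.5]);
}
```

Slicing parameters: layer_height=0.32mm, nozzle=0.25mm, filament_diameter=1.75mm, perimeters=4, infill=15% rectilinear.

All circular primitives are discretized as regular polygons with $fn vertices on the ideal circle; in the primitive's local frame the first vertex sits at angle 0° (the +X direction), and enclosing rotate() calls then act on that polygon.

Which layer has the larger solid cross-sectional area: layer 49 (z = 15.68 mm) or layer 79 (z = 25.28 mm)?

Layer 49 (z = 15.68): the cylinder: section is a regular 8-gon, circumradius r=5 (area = (8/2)·5.000²·sin(360°/8) = 70.71 mm²); the 26×9.5 cube at (2.5, 3.5) contributes its full rectangle (area 247.00 mm²); Combining (union): the regions partially overlap — summed areas 317.71 mm² minus the doubly-counted overlap 0.26 mm² gives 317.45 mm² — area = 317.45 mm². So its area = 317.45 mm². Layer 79 (z = 25.28): the cylinder is not intersected at this z (z outside [0, 20]); the cube at (2.5, 3.5) is present — its section is the full 26×9.5 rectangle (area 247.00 mm²); Combining (union): only the 26×9.5 cube at (2.5, 3.5) is present, so the union is just that shape — area = 247.00 mm². So its area = 247.00 mm². Layer 49 is larger (317.45 vs 247.00 mm²).

layer 49 (z = 15.68 mm)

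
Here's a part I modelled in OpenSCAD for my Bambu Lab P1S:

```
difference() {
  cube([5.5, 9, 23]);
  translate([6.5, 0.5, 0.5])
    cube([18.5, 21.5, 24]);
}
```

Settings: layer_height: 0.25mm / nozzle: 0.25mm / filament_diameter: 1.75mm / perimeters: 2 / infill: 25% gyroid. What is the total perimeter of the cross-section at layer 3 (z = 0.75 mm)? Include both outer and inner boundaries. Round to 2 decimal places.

29.00 mm

At z = 0.75 mm: the cube is present — its section is the full 5.5×9 rectangle (perimeter 29.00 mm); the cube at (6.5, 0.5) (footprint 18.5×21.5) is included at this height (perimeter 80.00 mm); Subtracting the remaining from the first: starting from the 5.5×9 cube, the 18.5×21.5 cube at (6.5, 0.5) misses the remaining region (no effect) — boundary = 29.00 mm. Overall, the cross-section is a single solid region. Total boundary length (outer) = 29.00 mm.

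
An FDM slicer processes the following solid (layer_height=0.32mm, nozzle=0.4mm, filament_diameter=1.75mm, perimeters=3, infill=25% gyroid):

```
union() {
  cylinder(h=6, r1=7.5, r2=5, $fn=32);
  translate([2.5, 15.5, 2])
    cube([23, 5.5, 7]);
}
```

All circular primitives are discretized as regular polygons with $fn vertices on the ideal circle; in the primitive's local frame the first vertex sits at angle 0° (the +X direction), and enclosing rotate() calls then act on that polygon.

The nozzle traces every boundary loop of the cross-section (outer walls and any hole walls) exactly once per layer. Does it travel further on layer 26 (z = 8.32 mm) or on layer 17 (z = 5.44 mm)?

layer 17 (z = 5.44 mm)

Layer 26 (z = 8.32): the cone does not reach this height (z outside [0, 6]); the cube at (2.5, 15.5) is present — its section is the full 23×5.5 rectangle (perimeter 57.00 mm); Merging all regions: only the 23×5.5 cube at (2.5, 15.5) is present, so the union is just that shape — boundary = 57.00 mm. So its perimeter = 57.00 mm. Layer 17 (z = 5.44): the cone: at t=0.907 of its height the radius interpolates to r₁+(r₂−r₁)t = 5.233, giving a regular 32-gon of that circumradius (perimeter = 2·32·5.233·sin(180°/32) = 32.83 mm); the cube at (2.5, 15.5) (footprint 23×5.5) is included at this height (perimeter 57.00 mm); Taking the union: the 2 present regions are separate (no shared area or edge), so areas and boundary lengths simply add and each stays a separate island — boundary = 89.83 mm. So its perimeter = 89.83 mm. Layer 17 is larger (89.83 vs 57.00 mm).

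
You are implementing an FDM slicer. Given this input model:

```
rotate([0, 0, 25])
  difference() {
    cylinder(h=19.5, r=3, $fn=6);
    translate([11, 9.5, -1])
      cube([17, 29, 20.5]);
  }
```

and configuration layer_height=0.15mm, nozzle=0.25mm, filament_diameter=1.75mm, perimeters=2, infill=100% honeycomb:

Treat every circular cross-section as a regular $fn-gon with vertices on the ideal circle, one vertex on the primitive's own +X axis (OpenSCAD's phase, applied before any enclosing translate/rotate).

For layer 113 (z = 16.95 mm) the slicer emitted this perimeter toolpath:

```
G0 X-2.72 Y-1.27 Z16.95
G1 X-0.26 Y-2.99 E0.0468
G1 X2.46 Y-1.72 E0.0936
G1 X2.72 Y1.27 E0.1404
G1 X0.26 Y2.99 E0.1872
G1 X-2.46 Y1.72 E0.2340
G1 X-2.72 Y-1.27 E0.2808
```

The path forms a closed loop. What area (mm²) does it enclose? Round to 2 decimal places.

23.41 mm²

Apply the shoelace formula to the sequence of (X, Y) vertices; enclosed area = 23.41 mm².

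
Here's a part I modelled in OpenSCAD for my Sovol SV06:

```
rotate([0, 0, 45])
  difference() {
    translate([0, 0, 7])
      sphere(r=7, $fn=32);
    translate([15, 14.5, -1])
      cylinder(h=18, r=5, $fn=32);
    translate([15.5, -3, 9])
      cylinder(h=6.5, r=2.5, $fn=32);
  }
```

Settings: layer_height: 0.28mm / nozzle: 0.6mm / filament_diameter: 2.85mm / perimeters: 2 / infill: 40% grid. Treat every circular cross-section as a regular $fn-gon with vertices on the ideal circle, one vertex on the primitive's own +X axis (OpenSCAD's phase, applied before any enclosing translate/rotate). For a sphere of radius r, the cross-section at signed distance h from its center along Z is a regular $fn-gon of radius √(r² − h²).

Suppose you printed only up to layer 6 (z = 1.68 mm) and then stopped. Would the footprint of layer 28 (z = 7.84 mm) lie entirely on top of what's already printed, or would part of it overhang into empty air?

part overhangs

Compare the two slices. At z = 1.68: the sphere: section is a regular 32-gon, circumradius = √(r²−h²) = √(7²−5.32²) = 4.549 (area = (32/2)·4.549²·sin(360°/32) = 64.61 mm²); the cylinder at (15, 14.5): section is a regular 32-gon, circumradius r=5 (area = (32/2)·5.000²·sin(360°/32) = 78.04 mm²); the cylinder at (15.5, -3) is not intersected at this z (z outside [9, 15.5]); Taking the first minus the rest: starting from the r=7 sphere (64.61 mm²), the r=5 cylinder at (15, 14.5) misses the remaining region (no effect) — area = 64.61 mm²; (rotated 45° about Z; rotation is an isometry so areas/perimeters/island counts are preserved). At z = 7.84: the r=7 sphere contributes a regular 32-gon of circumradius √(7²−0.84²) = 6.949 (area = (32/2)·6.949²·sin(360°/32) = 150.75 mm²); the r=5 cylinder at (15, 14.5) gives a regular 32-gon of circumradius 5 (constant along its height) (area = (32/2)·5.000²·sin(360°/32) = 78.04 mm²); the cylinder at (15.5, -3) is not intersected at this z (z outside [9, 15.5]); After the difference (first − rest): starting from the r=7 sphere (150.75 mm²), the r=5 cylinder at (15, 14.5) misses the remaining region (no effect) — area = 150.75 mm²; (whole slice rotated 45° about Z — lengths, areas and connectivity unchanged). Checking containment: at z = 7.84 the cross-section extends beyond the z = 1.68 cross-section by about 86.14 mm².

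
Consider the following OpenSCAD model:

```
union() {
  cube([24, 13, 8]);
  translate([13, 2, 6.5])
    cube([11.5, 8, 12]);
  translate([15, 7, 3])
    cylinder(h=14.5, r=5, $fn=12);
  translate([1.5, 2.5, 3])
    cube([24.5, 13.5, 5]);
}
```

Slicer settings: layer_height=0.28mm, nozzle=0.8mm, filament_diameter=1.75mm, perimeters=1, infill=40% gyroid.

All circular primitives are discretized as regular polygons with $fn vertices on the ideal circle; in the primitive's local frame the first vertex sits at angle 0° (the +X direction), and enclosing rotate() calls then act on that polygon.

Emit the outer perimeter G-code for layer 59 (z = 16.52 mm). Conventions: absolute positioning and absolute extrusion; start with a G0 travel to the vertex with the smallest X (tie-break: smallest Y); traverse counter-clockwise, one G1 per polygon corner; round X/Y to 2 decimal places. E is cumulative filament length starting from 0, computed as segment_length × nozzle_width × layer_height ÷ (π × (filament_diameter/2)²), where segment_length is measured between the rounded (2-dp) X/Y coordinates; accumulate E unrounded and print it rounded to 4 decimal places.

At z = 16.52 mm: the cube is absent (z outside [0, 8]); the cube at (13, 2) (footprint 11.5×8) is included at this height; the r=5 cylinder at (15, 7) gives a regular 12-gon of circumradius 5 (constant along its height); the cube at (1.5, 2.5) does not reach this height (z outside [3, 8]); Merging all regions: the regions partially overlap (shared area 47.92 mm²), so overlapping operands fuse into one piece — 1 connected region. The outline is a single polygon with 12 vertices. Extrusion per mm of travel: 0.8 × 0.28 / (π × 0.875²) = 0.093128. Accumulating E over each segment gives final E = 4.0638.

G0 X10.00 Y7.00 Z16.52
G1 X10.67 Y4.50 E0.2410
G1 X12.50 Y2.67 E0.4821
G1 X13.00 Y2.54 E0.5302
G1 X13.00 Y2.00 E0.5805
G1 X24.50 Y2.00 E1.6514
G1 X24.50 Y10.00 E2.3965
G1 X18.83 Y10.00 E2.9245
G1 X17.50 Y11.33 E3.0997
G1 X15.00 Y12.00 E3.3407
G1 X12.50 Y11.33 E3.5817
G1 X10.67 Y9.50 E3.8228
G1 X10.00 Y7.00 E4.0638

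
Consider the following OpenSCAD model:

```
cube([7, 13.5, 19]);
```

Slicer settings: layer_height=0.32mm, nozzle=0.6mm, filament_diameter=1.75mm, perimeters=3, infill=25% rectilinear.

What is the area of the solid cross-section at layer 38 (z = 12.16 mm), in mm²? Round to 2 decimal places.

94.50 mm²

At z = 12.16 mm: the cube is present — its section is the full 7×13.5 rectangle (area 94.50 mm²). Overall, the cross-section is a single solid region. Net area = 94.50 mm².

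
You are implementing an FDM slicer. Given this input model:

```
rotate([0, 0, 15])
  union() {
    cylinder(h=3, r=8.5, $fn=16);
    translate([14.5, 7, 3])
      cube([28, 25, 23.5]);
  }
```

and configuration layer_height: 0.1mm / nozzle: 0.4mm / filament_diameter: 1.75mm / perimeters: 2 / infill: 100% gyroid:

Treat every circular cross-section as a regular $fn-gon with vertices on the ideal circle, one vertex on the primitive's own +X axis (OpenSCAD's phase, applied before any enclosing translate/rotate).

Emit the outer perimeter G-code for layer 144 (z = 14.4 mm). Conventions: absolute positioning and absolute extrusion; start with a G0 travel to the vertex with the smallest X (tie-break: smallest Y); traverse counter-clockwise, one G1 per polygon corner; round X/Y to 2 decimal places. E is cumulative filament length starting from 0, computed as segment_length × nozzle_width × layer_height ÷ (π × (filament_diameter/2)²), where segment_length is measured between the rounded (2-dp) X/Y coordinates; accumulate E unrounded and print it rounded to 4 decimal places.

G0 X5.72 Y34.66 Z14.40
G1 X12.19 Y10.51 E0.4158
G1 X39.24 Y17.76 E0.8815
G1 X32.77 Y41.91 E1.2973
G1 X5.72 Y34.66 E1.7630

At z = 14.4 mm: the cylinder is not intersected at this z (z outside [0, 3]); the cube at (14.5, 7) (footprint 28×25) is included at this height; Combining (union): only the 28×25 cube at (14.5, 7) is present, so the union is just that shape — 1 connected region; (rotated 15° about Z; rotation is an isometry so areas/perimeters/island counts are preserved). The outline is a single polygon with 4 vertices. Extrusion per mm of travel: 0.4 × 0.1 / (π × 0.875²) = 0.016630. Accumulating E over each segment gives final E = 1.7630.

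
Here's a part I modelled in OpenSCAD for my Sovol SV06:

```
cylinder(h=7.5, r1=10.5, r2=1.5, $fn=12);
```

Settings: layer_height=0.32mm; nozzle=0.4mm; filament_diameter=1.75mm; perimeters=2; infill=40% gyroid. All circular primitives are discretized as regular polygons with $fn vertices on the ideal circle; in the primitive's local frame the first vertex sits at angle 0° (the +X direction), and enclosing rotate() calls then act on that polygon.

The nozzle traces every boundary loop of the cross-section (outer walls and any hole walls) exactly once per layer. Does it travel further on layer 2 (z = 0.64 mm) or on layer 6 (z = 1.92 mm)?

Layer 2 (z = 0.64): the cone contributes a regular 12-gon of circumradius 9.732 (interpolated between r1=10.5 and r2=1.5 at t=0.085) (perimeter = 2·12·9.732·sin(180°/12) = 60.45 mm). So its perimeter = 60.45 mm. Layer 6 (z = 1.92): the cone: at t=0.256 of its height the radius interpolates to r₁+(r₂−r₁)t = 8.196, giving a regular 12-gon of that circumradius (perimeter = 2·12·8.196·sin(180°/12) = 50.91 mm). So its perimeter = 50.91 mm. Layer 2 is larger (60.45 vs 50.91 mm).

layer 2 (z = 0.64 mm)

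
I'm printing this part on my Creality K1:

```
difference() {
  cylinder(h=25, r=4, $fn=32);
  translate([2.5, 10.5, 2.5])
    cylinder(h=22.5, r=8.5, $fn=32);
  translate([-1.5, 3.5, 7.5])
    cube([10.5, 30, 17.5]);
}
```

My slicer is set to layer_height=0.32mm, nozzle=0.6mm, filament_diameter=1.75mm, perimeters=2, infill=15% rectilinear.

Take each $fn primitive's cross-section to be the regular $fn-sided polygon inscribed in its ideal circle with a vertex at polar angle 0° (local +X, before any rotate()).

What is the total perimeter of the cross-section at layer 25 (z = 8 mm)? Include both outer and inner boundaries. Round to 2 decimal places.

24.57 mm

At z = 8 mm: the r=4 cylinder gives a regular 32-gon of circumradius 4 (constant along its height) (perimeter = 2·32·4.000·sin(180°/32) = 25.09 mm); the r=8.5 cylinder at (2.5, 10.5) gives a regular 32-gon of circumradius 8.5 (constant along its height) (perimeter = 2·32·8.500·sin(180°/32) = 53.32 mm); the cube at (-1.5, 3.5) is present — its section is the full 10.5×30 rectangle (perimeter 81.00 mm); Taking the first minus the rest: starting from the r=4 cylinder, the r=8.5 cylinder at (2.5, 10.5) partially overlaps it — only the 6.45 mm² overlap (of its 225.52 mm²) is removed, clipping the outline; the 10.5×30 cube at (-1.5, 3.5) misses the remaining region (no effect) — boundary = 24.57 mm. Overall, the cross-section is a single solid region. Total boundary length (outer) = 24.57 mm.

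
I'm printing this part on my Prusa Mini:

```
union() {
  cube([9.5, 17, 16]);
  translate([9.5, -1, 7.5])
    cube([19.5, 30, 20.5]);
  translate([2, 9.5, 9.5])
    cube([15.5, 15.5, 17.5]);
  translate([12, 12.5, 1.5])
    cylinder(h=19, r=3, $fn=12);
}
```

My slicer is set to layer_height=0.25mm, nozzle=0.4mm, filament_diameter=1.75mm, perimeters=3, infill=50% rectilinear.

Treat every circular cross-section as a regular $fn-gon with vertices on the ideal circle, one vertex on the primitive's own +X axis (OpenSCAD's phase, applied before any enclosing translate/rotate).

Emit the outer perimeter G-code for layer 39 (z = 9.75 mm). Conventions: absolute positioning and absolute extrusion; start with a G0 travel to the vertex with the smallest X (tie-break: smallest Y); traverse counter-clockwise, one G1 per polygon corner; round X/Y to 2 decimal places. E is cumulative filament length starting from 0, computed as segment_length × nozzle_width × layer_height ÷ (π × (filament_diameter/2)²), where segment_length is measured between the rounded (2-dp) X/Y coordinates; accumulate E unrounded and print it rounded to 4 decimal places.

At z = 9.75 mm: the cube (footprint 9.5×17) is included at this height; the cube at (9.5, -1) (footprint 19.5×30) is included at this height; the cube at (2, 9.5) (footprint 15.5×15.5) is included at this height; the r=3 cylinder at (12, 12.5) contributes a regular 12-gon of circumradius 3; Merging all regions: the regions partially overlap (shared area 207.25 mm²), so overlapping operands fuse into one piece — 1 connected region. The outline is a single polygon with 10 vertices. Extrusion per mm of travel: 0.4 × 0.25 / (π × 0.875²) = 0.041575. Accumulating E over each segment gives final E = 4.9059.

G0 X0.00 Y0.00 Z9.75
G1 X9.50 Y0.00 E0.3950
G1 X9.50 Y-1.00 E0.4365
G1 X29.00 Y-1.00 E1.2473
G1 X29.00 Y29.00 E2.4945
G1 X9.50 Y29.00 E3.3052
G1 X9.50 Y25.00 E3.4715
G1 X2.00 Y25.00 E3.7833
G1 X2.00 Y17.00 E4.1159
G1 X0.00 Y17.00 E4.1991
G1 X0.00 Y0.00 E4.9059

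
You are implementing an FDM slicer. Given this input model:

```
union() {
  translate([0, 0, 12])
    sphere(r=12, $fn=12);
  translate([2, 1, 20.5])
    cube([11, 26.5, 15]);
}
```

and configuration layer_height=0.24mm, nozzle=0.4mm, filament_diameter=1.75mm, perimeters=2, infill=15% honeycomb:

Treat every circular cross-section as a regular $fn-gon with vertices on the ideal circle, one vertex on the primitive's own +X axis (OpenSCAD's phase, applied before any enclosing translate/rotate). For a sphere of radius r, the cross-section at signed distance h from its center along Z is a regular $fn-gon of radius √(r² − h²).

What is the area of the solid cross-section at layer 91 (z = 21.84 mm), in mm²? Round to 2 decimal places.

At z = 21.84 mm: the sphere: section is a regular 12-gon, circumradius = √(r²−h²) = √(12²−9.84²) = 6.868 (area = (12/2)·6.868²·sin(360°/12) = 141.52 mm²); the cube at (2, 1) (footprint 11×26.5) is included at this height (area 291.50 mm²); Merging all regions: the regions partially overlap — summed areas 433.02 mm² minus the doubly-counted overlap 17.45 mm² gives 415.58 mm² — area = 415.58 mm². Overall, the cross-section is a single solid region. Net area = 415.58 mm².

415.58 mm²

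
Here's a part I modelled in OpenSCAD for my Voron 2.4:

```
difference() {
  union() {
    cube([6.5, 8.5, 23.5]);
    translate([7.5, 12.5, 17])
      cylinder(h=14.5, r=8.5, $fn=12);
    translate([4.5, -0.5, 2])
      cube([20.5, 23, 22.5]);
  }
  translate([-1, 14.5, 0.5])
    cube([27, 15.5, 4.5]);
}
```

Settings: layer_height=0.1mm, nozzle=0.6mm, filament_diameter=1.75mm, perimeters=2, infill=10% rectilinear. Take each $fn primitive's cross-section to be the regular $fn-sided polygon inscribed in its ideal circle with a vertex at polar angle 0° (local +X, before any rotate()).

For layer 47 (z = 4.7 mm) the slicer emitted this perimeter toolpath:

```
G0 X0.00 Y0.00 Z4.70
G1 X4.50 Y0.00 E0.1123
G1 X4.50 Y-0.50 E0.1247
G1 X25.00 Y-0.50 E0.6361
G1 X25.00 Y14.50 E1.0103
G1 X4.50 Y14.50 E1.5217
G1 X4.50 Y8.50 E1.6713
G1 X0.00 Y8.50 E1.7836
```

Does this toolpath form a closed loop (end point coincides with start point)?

no

Start point (G0): (0.00, 0.00). End point (last G1): the path does not return to the start — open.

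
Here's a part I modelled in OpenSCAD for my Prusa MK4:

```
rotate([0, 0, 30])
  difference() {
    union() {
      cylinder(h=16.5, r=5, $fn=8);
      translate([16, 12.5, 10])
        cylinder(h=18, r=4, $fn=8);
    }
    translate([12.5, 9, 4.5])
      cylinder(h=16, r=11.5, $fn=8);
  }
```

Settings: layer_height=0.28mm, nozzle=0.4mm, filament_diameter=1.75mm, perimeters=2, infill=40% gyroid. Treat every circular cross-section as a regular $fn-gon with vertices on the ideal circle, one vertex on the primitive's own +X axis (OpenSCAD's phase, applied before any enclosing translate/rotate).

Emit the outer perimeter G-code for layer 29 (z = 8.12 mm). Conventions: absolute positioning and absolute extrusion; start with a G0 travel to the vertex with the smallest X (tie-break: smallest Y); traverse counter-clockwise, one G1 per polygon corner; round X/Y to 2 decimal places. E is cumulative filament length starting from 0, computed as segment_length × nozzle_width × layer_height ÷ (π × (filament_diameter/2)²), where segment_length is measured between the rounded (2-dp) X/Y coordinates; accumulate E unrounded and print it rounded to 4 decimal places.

At z = 8.12 mm: the r=5 cylinder gives a regular 8-gon of circumradius 5 (constant along its height); the cylinder at (16, 12.5) is absent (z outside [10, 28]); Merging all regions: only the r=5 cylinder is present, so the union is just that shape — 1 connected region; the r=11.5 cylinder at (12.5, 9) contributes a regular 8-gon of circumradius 11.5; After the difference (first − rest): starting from that combined region, the r=11.5 cylinder at (12.5, 9) partially overlaps it — only the 0.76 mm² overlap (of its 374.06 mm²) is removed, clipping the outline — 1 connected region; (rotated 30° about Z; rotation is an isometry so areas/perimeters/island counts are preserved). The outline is a single polygon with 10 vertices. Extrusion per mm of travel: 0.4 × 0.28 / (π × 0.875²) = 0.046564. Accumulating E over each segment gives final E = 1.4251.

G0 X-4.83 Y1.29 Z8.12
G1 X-4.33 Y-2.50 E0.1780
G1 X-1.29 Y-4.83 E0.3564
G1 X2.50 Y-4.33 E0.5344
G1 X4.83 Y-1.29 E0.7127
G1 X4.33 Y2.50 E0.8907
G1 X3.70 Y2.98 E0.9276
G1 X3.35 Y2.94 E0.9440
G1 X0.94 Y4.78 E1.0852
G1 X-2.50 Y4.33 E1.2467
G1 X-4.83 Y1.29 E1.4251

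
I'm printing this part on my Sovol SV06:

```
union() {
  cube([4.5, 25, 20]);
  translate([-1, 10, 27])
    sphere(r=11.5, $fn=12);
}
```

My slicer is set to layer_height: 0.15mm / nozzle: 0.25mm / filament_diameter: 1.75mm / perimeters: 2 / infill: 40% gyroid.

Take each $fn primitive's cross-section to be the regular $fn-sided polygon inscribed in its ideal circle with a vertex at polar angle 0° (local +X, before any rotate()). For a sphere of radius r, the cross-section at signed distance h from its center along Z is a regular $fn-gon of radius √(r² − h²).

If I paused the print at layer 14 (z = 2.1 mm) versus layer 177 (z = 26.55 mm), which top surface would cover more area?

layer 177 (z = 26.55 mm)

Layer 14 (z = 2.1): the cube (footprint 4.5×25) is included at this height (area 112.50 mm²); the sphere at (-1, 10) is absent (|z−center|=24.900 > r=11.5); Combining (union): only the 4.5×25 cube is present, so the union is just that shape — area = 112.50 mm². So its area = 112.50 mm². Layer 177 (z = 26.55): the cube does not reach this height (z outside [0, 20]); the sphere at (-1, 10): section is a regular 12-gon, circumradius = √(r²−h²) = √(11.5²−0.45²) = 11.491 (area = (12/2)·11.491²·sin(360°/12) = 396.14 mm²); Taking the union: only the r=11.5 sphere at (-1, 10) is present, so the union is just that shape — area = 396.14 mm². So its area = 396.14 mm². Layer 177 is larger (396.14 vs 112.50 mm²).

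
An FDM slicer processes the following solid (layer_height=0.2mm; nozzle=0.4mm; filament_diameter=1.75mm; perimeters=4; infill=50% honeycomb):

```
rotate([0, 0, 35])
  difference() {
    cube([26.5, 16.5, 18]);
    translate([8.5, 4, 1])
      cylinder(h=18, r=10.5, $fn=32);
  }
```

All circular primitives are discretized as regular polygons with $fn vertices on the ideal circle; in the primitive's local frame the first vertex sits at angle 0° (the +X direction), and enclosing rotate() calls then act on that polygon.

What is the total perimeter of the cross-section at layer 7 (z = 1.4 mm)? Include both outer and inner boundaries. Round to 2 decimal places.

At z = 1.4 mm: the 26.5×16.5 cube contributes its full rectangle (perimeter 86.00 mm); the r=10.5 cylinder at (8.5, 4) gives a regular 32-gon of circumradius 10.5 (constant along its height) (perimeter = 2·32·10.500·sin(180°/32) = 65.87 mm); Taking the first minus the rest: starting from the 26.5×16.5 cube, the r=10.5 cylinder at (8.5, 4) partially overlaps it — only the 238.72 mm² overlap (of its 344.14 mm²) is removed, clipping the outline — boundary = 88.17 mm; (whole slice rotated 35° about Z — lengths, areas and connectivity unchanged). Overall, the cross-section is a single solid region. Total boundary length (outer) = 88.17 mm.

88.17 mm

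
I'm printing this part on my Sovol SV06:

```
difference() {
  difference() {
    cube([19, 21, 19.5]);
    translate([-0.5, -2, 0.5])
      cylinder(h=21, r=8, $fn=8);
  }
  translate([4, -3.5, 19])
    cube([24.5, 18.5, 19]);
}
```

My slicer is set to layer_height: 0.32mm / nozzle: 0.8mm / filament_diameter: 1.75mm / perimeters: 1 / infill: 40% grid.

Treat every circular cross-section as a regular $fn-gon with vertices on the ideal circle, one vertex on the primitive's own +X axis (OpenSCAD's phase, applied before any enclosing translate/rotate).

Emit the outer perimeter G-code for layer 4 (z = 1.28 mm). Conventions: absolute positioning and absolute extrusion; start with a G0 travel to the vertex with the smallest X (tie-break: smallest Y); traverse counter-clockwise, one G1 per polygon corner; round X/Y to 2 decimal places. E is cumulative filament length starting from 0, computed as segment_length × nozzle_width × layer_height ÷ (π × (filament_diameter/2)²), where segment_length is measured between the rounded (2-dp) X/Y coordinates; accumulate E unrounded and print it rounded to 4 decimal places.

G0 X0.00 Y5.79 Z1.28
G1 X5.16 Y3.66 E0.5941
G1 X6.67 Y0.00 E1.0155
G1 X19.00 Y0.00 E2.3278
G1 X19.00 Y21.00 E4.5629
G1 X0.00 Y21.00 E6.5851
G1 X0.00 Y5.79 E8.2040

At z = 1.28 mm: the cube is present — its section is the full 19×21 rectangle; the r=8 cylinder at (-0.5, -2) gives a regular 8-gon of circumradius 8 (constant along its height); After the difference (first − rest): starting from the 19×21 cube, the r=8 cylinder at (-0.5, -2) partially overlaps it — only the 27.14 mm² overlap (of its 181.02 mm²) is removed, clipping the outline — 1 connected region; the cube at (4, -3.5) does not reach this height (z outside [19, 38]); Subtracting the remaining from the first: none of the subtracted shapes is present at this height, so that combined region is unchanged — 1 connected region. The outline is a single polygon with 6 vertices. Extrusion per mm of travel: 0.8 × 0.32 / (π × 0.875²) = 0.106432. Accumulating E over each segment gives final E = 8.2040.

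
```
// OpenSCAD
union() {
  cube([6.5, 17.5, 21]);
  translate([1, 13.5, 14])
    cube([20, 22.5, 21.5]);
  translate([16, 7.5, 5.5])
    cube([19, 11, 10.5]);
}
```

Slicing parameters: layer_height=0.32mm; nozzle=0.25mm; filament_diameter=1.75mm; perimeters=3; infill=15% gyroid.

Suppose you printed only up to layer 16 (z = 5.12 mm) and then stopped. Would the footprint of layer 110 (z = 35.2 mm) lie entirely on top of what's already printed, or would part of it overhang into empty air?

part overhangs

Compare the two slices. At z = 5.12: the cube is present — its section is the full 6.5×17.5 rectangle (area 113.75 mm²); the cube at (1, 13.5) is not intersected at this z (z outside [14, 35.5]); the cube at (16, 7.5) does not reach this height (z outside [5.5, 16]); Combining (union): only the 6.5×17.5 cube is present, so the union is just that shape — area = 113.75 mm². At z = 35.2: the cube is not intersected at this z (z outside [0, 21]); the cube at (1, 13.5) (footprint 20×22.5) is included at this height (area 450.00 mm²); the cube at (16, 7.5) does not reach this height (z outside [5.5, 16]); Combining (union): only the 20×22.5 cube at (1, 13.5) is present, so the union is just that shape — area = 450.00 mm². Checking containment: at z = 35.2 the cross-section extends beyond the z = 5.12 cross-section by about 428.00 mm².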